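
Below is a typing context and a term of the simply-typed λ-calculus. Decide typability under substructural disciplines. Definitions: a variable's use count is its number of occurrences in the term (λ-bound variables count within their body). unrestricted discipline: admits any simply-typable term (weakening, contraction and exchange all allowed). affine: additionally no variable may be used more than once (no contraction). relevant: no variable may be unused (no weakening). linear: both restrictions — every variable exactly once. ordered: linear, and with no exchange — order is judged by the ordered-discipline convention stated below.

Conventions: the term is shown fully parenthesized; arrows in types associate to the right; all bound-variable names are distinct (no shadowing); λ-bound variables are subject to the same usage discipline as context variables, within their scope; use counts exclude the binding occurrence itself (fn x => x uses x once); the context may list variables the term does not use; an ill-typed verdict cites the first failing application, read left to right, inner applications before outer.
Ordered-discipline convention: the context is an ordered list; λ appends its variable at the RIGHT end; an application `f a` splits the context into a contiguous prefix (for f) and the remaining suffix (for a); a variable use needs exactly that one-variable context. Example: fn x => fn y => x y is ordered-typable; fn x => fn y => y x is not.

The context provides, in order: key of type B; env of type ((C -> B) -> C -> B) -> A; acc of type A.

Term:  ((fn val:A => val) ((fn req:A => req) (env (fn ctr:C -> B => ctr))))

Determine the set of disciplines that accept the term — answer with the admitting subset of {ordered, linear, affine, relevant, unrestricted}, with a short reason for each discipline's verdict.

admitting disciplines: affine, unrestricted
use counts: key ×0, env ×1, acc ×0, val [bound] ×1, req [bound] ×1, ctr [bound] ×1
left-to-right use order: val, req, env, ctr
typing: the term checks, with type A
ordered ✗ (key, acc never used (weakening))
linear ✗ (key, acc never used (weakening))
affine ✓ (key, env, acc, val, req, ctr: no repeats, contraction unneeded)
relevant ✗ (key, acc never used (weakening))
unrestricted ✓ (simply typable at A; W, C, E all held)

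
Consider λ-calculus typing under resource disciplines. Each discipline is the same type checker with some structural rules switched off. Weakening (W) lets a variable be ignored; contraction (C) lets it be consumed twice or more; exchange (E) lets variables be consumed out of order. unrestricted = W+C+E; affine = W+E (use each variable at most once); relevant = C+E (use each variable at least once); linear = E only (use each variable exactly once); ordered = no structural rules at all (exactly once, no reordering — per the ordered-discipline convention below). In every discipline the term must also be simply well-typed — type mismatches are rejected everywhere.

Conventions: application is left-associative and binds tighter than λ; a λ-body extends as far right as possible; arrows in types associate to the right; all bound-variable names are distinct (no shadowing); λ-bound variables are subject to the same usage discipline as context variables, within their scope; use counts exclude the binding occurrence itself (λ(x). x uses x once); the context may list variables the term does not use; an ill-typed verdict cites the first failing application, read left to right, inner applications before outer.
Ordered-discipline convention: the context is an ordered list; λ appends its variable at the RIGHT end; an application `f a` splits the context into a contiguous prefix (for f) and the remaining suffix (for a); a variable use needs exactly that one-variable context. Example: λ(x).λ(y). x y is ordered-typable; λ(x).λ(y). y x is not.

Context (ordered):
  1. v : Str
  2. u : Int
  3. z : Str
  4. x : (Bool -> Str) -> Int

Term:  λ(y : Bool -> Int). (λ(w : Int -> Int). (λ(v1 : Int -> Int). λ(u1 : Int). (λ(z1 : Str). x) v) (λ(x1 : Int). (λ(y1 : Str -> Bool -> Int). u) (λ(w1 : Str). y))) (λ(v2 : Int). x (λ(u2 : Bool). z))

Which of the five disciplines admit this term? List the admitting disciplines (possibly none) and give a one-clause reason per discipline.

accepted by: unrestricted
usage: v=1; u=1; z=1; x=2; y (λ-bound)=1; w (λ-bound)=0; v1 (λ-bound)=0; u1 (λ-bound)=0; z1 (λ-bound)=0; x1 (λ-bound)=0; y1 (λ-bound)=0; w1 (λ-bound)=0; v2 (λ-bound)=0; u2 (λ-bound)=0
order of uses: x, v, u, y, x, z
typing: the term checks, with type (Bool -> Int) -> Int -> (Bool -> Str) -> Int
ordered: ✗ — x ×2 used more than once (contraction); w, v1, u1, z1, x1, y1, w1, v2, u2 left unused
linear: ✗ — x ×2 used more than once (contraction); w, v1, u1, z1, x1, y1, w1, v2, u2 left unused
affine: ✗ — x ×2 used more than once (contraction)
relevant: ✗ — w, v1, u1, z1, x1, y1, w1, v2, u2 left unused
unrestricted: ✓ — typability at (Bool -> Int) -> Int -> (Bool -> Str) -> Int is all that's needed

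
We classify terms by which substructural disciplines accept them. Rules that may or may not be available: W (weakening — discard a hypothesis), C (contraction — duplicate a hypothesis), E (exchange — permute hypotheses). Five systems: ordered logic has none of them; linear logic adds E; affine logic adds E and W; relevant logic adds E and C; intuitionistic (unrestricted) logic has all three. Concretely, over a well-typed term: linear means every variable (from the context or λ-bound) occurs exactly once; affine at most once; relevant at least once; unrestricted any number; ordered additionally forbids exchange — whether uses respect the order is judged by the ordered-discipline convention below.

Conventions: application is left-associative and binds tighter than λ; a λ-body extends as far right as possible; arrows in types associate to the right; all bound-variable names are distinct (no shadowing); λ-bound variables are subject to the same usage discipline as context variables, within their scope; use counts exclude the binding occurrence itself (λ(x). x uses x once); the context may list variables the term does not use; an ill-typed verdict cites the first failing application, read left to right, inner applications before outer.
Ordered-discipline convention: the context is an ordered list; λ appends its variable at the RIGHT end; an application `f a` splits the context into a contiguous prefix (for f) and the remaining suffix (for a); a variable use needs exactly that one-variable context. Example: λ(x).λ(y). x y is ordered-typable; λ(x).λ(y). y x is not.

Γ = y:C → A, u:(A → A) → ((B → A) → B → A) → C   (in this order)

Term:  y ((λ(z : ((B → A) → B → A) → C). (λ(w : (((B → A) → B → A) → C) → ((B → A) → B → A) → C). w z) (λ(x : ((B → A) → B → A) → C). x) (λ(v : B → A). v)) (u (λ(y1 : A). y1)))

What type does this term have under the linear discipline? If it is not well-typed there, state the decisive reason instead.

term : A
usage: y: 1×; u: 1×; z (bound): 1×; w (bound): 1×; x (bound): 1×; v (bound): 1×; y1 (bound): 1×
uses in reading order: y, w, z, x, v, u, y1
typing: well-typed at A
across the five disciplines: ordered ✗ | linear ✓ | affine ✓ | relevant ✓ | unrestricted ✓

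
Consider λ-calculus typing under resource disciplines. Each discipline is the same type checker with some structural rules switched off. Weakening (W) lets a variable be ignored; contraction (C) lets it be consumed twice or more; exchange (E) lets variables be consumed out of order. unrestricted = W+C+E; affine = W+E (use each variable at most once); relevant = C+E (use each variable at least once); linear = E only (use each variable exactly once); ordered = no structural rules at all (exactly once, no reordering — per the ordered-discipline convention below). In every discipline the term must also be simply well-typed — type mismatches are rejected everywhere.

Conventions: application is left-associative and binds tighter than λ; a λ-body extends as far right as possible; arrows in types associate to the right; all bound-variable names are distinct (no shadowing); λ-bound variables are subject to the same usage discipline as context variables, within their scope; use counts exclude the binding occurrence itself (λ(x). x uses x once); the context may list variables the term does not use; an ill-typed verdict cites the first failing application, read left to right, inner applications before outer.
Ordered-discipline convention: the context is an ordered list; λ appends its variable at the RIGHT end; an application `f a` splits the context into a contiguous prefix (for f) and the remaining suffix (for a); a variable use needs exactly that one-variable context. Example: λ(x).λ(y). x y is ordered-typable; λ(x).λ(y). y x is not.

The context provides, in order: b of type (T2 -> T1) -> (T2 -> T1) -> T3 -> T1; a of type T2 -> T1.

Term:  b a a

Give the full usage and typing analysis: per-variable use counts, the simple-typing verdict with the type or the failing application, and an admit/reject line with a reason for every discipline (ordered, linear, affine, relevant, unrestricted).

usage: b: 1, a: 2
uses in reading order: b, a, a
typing: well-typed — term : T3 -> T1
ordered ✗ (repeated use of a ×2)
linear ✗ (repeated use of a ×2)
affine ✗ (repeated use of a ×2)
relevant ✓ (at least one use each (b, a))
unrestricted ✓ (type-checks (T3 -> T1) and nothing is barred)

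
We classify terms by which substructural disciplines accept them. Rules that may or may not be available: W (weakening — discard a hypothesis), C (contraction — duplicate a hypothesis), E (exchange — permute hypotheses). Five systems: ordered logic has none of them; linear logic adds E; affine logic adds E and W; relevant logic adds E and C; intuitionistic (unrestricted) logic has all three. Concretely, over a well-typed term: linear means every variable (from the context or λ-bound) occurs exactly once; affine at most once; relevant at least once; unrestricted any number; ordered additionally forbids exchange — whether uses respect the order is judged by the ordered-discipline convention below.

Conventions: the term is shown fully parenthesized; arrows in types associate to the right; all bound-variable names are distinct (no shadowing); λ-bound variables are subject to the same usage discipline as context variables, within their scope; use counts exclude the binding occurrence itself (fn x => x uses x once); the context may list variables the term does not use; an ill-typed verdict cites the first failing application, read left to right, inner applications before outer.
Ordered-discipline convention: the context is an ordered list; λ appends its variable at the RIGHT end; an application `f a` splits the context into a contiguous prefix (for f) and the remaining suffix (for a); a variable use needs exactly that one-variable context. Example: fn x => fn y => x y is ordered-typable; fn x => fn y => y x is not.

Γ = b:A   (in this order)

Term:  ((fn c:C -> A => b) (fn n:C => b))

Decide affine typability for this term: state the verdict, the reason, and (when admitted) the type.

no — b ×2 used more than once (contraction)
counts: b ×2; c [bound] ×0; n [bound] ×0
use order (left to right): b, b
typing: well-typed — term : A
per-discipline verdicts: ordered ✗, linear ✗, affine ✗, relevant ✗, unrestricted ✓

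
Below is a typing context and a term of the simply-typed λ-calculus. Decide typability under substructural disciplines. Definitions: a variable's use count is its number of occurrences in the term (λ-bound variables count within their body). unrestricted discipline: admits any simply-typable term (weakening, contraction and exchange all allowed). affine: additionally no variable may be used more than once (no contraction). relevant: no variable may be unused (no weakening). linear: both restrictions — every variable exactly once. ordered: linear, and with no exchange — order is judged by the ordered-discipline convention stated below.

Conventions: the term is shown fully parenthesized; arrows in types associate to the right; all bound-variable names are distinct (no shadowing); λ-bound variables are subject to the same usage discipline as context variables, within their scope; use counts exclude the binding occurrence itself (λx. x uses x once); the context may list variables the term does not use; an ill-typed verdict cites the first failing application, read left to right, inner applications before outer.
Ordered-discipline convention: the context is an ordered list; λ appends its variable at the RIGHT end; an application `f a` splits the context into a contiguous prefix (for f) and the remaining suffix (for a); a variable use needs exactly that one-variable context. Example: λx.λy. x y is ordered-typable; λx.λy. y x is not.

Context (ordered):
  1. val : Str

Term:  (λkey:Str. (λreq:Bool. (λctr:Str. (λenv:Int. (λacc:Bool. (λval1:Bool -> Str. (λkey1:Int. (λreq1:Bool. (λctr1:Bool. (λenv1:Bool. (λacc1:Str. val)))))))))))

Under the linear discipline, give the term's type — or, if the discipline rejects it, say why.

not well-typed under linear — key, req, ctr, env, acc, val1, key1, req1, ctr1, env1, acc1 left unused
usage: val ×1, key (λ-bound) ×0, req (λ-bound) ×0, ctr (λ-bound) ×0, env (λ-bound) ×0, acc (λ-bound) ×0, val1 (λ-bound) ×0, key1 (λ-bound) ×0, req1 (λ-bound) ×0, ctr1 (λ-bound) ×0, env1 (λ-bound) ×0, acc1 (λ-bound) ×0
order of uses: val
typing: the term checks, with type Str -> Bool -> Str -> Int -> Bool -> (Bool -> Str) -> Int -> Bool -> Bool -> Bool -> Str -> Str
across the five disciplines: ordered ✗ | linear ✗ | affine ✓ | relevant ✗ | unrestricted ✓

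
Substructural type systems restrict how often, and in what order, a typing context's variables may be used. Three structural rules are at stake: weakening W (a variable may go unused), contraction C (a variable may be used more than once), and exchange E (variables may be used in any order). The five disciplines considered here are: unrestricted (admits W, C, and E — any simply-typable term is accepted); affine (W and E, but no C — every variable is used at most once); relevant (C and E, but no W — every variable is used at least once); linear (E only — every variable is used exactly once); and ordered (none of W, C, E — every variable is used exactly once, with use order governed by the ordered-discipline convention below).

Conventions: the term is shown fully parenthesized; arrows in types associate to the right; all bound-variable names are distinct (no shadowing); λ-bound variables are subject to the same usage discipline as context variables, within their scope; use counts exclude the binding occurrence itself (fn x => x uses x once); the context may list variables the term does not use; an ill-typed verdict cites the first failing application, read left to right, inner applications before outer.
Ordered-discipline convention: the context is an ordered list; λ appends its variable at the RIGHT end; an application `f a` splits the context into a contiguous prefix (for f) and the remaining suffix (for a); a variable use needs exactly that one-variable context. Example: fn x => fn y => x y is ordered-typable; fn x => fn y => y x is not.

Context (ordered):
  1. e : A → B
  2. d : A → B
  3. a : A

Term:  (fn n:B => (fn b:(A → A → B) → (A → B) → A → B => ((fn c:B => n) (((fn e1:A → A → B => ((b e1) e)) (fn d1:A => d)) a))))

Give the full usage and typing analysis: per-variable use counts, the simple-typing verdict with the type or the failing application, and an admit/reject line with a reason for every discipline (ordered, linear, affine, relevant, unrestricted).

use counts: e=1; d=1; a=1; n [bound]=1; b [bound]=1; c [bound]=0; e1 [bound]=1; d1 [bound]=0
uses in reading order: n, b, e1, e, d, a
typing: the term checks, with type B → ((A → A → B) → (A → B) → A → B) → B
ordered: ✗ — unused: c, d1 — weakening required
linear: ✗ — unused: c, d1 — weakening required
affine: ✓ — no duplicate uses among e, d, a, n, b, c, e1, d1
relevant: ✗ — unused: c, d1 — weakening required
unrestricted: ✓ — well-typed at B → ((A → A → B) → (A → B) → A → B) → B; no restrictions here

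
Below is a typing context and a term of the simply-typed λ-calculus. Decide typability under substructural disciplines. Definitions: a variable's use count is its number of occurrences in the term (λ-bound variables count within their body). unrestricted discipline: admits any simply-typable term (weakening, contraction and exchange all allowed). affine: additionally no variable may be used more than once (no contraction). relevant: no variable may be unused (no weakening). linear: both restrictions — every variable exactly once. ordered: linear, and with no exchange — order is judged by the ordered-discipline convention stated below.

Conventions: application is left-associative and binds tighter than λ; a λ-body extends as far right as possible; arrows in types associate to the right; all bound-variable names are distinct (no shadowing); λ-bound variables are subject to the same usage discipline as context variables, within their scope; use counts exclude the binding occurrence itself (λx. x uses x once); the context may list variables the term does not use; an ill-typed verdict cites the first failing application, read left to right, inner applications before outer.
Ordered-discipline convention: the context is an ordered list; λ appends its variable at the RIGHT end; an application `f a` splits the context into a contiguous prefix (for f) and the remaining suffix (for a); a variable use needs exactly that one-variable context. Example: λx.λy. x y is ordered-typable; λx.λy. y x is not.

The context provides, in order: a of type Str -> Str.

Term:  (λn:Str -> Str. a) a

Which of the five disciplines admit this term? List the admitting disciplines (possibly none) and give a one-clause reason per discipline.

admitted by: unrestricted
usage: a: 2×; n (bound): 0×
uses in reading order: a, a
typing: well-typed at Str -> Str
ordered: ✗ — repeated use of a ×2; needs weakening: n unused
linear: ✗ — repeated use of a ×2; needs weakening: n unused
affine: ✗ — repeated use of a ×2
relevant: ✗ — needs weakening: n unused
unrestricted: ✓ — typability at Str -> Str is all that's needed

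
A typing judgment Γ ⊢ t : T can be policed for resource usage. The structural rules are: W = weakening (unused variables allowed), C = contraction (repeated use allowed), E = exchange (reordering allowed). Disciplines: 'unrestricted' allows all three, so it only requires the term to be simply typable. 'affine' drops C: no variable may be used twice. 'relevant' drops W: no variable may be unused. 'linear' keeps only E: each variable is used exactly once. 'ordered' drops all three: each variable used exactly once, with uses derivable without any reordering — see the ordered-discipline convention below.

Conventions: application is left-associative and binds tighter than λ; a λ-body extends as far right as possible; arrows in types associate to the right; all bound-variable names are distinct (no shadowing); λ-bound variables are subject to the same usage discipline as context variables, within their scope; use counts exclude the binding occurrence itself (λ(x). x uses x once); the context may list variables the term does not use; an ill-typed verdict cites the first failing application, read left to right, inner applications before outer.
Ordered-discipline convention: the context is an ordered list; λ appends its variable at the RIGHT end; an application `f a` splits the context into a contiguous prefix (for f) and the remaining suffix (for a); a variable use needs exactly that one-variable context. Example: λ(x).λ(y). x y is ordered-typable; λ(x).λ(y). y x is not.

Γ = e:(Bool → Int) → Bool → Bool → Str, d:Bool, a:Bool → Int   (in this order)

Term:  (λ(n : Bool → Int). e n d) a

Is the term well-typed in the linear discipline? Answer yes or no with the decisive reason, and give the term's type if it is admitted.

yes — single use per variable (e, d, a, n); term : Bool → Str
usage: e: 1×; d: 1×; a: 1×; n (bound): 1×
use order (left to right): e, n, d, a
typing: well-typed at Bool → Str
all disciplines: ordered ✗, linear ✓, affine ✓, relevant ✓, unrestricted ✓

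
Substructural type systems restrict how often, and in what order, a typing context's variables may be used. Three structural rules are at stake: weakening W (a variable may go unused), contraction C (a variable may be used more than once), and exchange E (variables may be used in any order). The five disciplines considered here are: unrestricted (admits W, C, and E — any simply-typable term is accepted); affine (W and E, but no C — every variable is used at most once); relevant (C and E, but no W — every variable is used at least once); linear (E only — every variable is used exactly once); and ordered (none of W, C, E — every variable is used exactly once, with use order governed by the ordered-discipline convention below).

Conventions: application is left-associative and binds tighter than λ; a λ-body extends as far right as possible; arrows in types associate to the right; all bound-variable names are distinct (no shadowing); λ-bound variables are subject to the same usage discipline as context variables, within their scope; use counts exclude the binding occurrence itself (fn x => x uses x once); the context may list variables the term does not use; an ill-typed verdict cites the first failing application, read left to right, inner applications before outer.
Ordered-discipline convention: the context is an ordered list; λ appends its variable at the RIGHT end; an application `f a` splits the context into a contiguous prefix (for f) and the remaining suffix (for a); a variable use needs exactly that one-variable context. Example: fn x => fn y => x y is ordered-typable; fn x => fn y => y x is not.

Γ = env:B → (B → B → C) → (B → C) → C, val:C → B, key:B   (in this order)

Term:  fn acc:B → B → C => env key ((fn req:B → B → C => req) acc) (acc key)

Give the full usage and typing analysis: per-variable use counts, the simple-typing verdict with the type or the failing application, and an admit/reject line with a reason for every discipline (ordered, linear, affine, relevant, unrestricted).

variable uses: env=1; val=0; key=2; acc (λ-bound)=2; req (λ-bound)=1
uses in reading order: env, key, req, acc, acc, key
typing: well-typed — term : (B → B → C) → C
ordered: ✗ — needs contraction — key ×2, acc ×2; val left unused
linear: ✗ — needs contraction — key ×2, acc ×2; val left unused
affine: ✗ — needs contraction — key ×2, acc ×2
relevant: ✗ — val left unused
unrestricted: ✓ — simply typable at (B → B → C) → C; W, C, E all held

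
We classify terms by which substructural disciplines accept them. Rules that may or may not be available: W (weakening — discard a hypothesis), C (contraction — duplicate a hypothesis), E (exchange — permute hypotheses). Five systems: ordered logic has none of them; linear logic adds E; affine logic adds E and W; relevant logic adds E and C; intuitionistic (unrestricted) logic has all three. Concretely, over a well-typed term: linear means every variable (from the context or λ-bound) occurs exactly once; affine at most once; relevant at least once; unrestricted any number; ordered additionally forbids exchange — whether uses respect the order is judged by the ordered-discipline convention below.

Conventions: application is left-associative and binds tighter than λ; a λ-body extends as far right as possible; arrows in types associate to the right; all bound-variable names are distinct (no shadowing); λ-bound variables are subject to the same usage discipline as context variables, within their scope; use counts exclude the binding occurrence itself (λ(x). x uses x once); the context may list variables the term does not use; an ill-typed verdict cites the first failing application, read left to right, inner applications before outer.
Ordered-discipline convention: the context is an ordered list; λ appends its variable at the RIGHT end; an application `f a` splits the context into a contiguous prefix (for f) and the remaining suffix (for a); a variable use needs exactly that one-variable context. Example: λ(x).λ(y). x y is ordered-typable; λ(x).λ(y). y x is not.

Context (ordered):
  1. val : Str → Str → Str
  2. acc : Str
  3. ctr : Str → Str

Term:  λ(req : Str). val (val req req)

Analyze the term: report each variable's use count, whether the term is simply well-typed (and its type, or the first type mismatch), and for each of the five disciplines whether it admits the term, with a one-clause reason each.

variable uses: val ×2; acc ×0; ctr ×0; req [bound] ×2
left-to-right use order: val, val, req, req
typing: ✓ — Str → Str → Str
ordered: ✗, needs contraction — val ×2, req ×2; needs weakening: acc, ctr unused
linear: ✗, needs contraction — val ×2, req ×2; needs weakening: acc, ctr unused
affine: ✗, needs contraction — val ×2, req ×2
relevant: ✗, needs weakening: acc, ctr unused
unrestricted: ✓, well-typed at Str → Str → Str; no restrictions here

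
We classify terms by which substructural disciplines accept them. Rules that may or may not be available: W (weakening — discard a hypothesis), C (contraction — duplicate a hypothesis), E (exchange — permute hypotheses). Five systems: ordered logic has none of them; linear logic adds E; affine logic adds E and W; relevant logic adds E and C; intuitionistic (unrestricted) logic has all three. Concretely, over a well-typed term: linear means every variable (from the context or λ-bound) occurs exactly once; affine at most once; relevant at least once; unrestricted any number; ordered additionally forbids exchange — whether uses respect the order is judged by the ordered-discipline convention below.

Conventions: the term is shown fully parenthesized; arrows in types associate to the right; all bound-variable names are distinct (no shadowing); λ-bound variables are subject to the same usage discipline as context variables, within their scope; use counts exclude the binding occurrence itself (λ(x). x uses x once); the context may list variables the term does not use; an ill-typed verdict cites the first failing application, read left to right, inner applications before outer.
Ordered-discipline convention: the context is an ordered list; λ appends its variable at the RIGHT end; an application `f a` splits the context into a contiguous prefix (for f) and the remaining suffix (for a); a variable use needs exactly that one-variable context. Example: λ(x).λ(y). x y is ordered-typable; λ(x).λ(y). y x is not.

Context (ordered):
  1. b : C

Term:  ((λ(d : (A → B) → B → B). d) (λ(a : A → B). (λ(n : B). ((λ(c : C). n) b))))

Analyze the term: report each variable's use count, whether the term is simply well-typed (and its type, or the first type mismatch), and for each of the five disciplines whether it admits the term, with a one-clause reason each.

use counts: b=1; d [bound]=1; a [bound]=0; n [bound]=1; c [bound]=0
left-to-right use order: d, n, b
typing: well-typed — term : (A → B) → B → B
ordered: ✗ — a, c left unused
linear: ✗ — a, c left unused
affine: ✓ — at most one use each (b, d, a, n, c)
relevant: ✗ — a, c left unused
unrestricted: ✓ — type-checks ((A → B) → B → B) and nothing is barred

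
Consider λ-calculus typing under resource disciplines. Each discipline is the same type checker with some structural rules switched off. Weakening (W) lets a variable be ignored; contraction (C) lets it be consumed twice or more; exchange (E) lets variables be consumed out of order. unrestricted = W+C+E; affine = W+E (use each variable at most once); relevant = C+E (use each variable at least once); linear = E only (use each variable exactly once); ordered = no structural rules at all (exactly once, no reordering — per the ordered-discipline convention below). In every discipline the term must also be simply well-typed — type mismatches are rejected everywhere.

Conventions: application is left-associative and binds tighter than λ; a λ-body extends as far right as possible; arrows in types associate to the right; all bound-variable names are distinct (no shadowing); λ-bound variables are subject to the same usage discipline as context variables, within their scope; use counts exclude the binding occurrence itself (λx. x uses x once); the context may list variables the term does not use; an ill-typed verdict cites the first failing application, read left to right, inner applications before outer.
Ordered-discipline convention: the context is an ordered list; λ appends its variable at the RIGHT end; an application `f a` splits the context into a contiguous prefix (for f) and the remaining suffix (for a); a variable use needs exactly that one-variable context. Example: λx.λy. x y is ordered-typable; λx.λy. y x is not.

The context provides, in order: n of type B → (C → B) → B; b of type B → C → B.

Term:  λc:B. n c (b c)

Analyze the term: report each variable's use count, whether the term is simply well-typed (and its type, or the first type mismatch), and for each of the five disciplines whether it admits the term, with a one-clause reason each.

use counts: n: 1; b: 1; c (λ-bound): 2
use order (left to right): n, c, b, c
typing: the term checks, with type B → B
ordered: ✗, uses contraction: c ×2
linear: ✗, uses contraction: c ×2
affine: ✗, uses contraction: c ×2
relevant: ✓, none of n, b, c goes unused
unrestricted: ✓, type-checks (B → B) and nothing is barred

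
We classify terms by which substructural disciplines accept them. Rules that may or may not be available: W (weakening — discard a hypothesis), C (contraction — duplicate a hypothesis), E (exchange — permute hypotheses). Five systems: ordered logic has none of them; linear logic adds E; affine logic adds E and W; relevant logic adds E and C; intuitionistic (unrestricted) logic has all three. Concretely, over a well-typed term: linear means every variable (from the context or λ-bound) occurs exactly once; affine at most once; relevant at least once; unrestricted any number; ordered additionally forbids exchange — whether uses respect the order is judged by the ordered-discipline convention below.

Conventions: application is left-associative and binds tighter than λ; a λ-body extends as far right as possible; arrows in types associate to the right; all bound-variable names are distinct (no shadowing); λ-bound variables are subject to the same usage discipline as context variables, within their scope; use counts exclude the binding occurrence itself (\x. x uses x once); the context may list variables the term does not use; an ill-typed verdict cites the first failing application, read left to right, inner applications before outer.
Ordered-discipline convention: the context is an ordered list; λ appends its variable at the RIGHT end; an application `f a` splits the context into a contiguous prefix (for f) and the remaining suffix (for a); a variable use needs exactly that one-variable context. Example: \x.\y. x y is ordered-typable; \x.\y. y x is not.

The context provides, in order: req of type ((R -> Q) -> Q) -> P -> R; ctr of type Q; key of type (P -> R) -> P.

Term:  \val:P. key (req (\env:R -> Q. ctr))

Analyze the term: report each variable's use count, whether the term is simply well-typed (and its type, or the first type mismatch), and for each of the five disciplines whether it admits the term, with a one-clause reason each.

variable uses: req=1; ctr=1; key=1; val [bound]=0; env [bound]=0
left-to-right use order: key, req, ctr
typing: the term checks, with type P -> P
ordered: ✗ — val, env never used (weakening)
linear: ✗ — val, env never used (weakening)
affine: ✓ — none of req, ctr, key, val, env used more than once
relevant: ✗ — val, env never used (weakening)
unrestricted: ✓ — typability at P -> P is all that's needed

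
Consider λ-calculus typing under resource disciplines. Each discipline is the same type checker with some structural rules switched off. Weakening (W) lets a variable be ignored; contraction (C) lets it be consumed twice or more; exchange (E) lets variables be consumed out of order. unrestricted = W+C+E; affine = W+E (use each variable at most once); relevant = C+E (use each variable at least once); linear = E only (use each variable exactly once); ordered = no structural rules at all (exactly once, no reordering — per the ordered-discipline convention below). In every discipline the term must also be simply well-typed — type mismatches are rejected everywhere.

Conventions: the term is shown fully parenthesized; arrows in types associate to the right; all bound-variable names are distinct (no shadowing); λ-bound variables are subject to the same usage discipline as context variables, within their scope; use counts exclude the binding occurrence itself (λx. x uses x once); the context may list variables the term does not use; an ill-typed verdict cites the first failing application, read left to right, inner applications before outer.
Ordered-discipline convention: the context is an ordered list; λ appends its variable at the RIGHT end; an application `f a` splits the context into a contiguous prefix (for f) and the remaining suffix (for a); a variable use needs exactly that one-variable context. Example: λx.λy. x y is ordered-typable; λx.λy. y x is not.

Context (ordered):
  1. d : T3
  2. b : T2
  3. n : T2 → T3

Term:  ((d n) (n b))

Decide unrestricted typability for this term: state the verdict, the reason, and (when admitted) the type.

no — fails simple typing
use counts: d=1, b=1, n=2
uses in reading order: d, n, n, b
typing: ill-typed: non-function type T3 applied to an argument
across the five disciplines: ordered ✗; linear ✗; affine ✗; relevant ✗; unrestricted ✗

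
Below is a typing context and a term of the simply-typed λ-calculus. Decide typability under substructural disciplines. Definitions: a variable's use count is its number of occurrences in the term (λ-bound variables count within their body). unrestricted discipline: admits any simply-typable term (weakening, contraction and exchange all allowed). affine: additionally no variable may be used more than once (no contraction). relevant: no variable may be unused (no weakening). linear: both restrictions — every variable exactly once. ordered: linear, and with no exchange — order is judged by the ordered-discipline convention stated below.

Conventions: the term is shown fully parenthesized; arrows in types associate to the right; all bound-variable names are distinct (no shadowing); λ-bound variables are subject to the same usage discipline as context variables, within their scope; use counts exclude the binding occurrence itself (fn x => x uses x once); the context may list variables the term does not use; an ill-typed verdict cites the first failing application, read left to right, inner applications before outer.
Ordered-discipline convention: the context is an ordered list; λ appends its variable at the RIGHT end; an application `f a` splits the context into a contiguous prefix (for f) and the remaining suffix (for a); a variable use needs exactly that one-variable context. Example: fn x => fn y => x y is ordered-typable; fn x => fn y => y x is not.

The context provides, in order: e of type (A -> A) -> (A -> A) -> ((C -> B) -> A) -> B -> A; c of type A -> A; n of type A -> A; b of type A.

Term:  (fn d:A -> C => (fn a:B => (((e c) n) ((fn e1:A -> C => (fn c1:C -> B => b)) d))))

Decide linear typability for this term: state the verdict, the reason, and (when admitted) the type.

no — a, e1, c1 never used (weakening)
variable uses: e ×1, c ×1, n ×1, b ×1, d [bound] ×1, a [bound] ×0, e1 [bound] ×0, c1 [bound] ×0
left-to-right use order: e, c, n, b, d
typing: well-typed — term : (A -> C) -> B -> B -> A
all disciplines: ordered ✗, linear ✗, affine ✓, relevant ✗, unrestricted ✓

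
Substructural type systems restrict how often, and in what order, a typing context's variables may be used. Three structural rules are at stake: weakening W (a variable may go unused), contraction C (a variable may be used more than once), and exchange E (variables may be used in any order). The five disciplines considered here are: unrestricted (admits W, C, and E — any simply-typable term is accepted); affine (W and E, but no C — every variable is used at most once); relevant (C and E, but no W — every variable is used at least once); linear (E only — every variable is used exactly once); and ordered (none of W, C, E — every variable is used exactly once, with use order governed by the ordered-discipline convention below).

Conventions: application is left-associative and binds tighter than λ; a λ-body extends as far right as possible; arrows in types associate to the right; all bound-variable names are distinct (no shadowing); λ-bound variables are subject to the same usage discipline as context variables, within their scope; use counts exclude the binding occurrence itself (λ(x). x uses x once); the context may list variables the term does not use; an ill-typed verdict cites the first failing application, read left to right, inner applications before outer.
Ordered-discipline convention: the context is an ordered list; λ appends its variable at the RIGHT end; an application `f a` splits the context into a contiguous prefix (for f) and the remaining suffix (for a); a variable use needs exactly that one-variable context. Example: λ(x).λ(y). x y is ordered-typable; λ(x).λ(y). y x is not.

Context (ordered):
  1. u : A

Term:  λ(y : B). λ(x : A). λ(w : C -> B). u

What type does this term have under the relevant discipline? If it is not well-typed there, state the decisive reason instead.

not well-typed under relevant — y, x, w never used (weakening)
use counts: u: 1×; y (λ-bound): 0×; x (λ-bound): 0×; w (λ-bound): 0×
left-to-right use order: u
typing: well-typed at B -> A -> (C -> B) -> A
summary: ordered ✗; linear ✗; affine ✓; relevant ✗; unrestricted ✓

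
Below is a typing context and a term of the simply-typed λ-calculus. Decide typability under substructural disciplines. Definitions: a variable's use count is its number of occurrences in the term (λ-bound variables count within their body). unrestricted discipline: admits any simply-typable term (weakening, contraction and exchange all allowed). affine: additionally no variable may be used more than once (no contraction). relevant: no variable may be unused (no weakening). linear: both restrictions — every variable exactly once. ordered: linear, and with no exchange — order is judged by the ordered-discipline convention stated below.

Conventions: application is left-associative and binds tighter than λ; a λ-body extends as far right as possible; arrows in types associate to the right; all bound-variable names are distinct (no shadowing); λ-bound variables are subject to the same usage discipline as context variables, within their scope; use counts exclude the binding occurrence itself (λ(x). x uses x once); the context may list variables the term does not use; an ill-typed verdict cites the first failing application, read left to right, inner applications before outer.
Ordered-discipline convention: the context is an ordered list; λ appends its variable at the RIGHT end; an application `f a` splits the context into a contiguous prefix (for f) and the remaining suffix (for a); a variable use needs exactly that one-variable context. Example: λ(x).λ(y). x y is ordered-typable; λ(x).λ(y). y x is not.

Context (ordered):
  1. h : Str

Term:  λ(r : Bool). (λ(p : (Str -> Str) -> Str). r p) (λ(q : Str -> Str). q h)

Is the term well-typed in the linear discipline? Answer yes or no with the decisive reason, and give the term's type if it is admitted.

no — a type mismatch blocks all five
use counts: h ×1; r [bound] ×1; p [bound] ×1; q [bound] ×1
left-to-right use order: r, p, q, h
typing: ill-typed: can't apply a value of type Bool
all disciplines: ordered ✗ | linear ✗ | affine ✗ | relevant ✗ | unrestricted ✗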